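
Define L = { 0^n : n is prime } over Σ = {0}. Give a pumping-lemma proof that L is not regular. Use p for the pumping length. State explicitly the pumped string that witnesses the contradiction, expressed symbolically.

Assume L is regular; let p be its pumping constant.
Let q be a prime with q ≥ p+2 (infinitely many primes exist), and take w = 0^q ∈ L with |w| = q ≥ p.
The pumping lemma gives a decomposition w = xyz where |xy| ≤ p and |y| > 0.
Then y = 0^k for some k with 1 ≤ k ≤ p.
Since 1 ≤ k ≤ p, |xz| = q-k. Pump with i = q+1: |xy^{q+1}z| = (q-k)+(q+1)k = q+qk = q(1+k), which is composite (both factors ≥ 2). So xy^{q+1}z = 0^{q(1+k)} ∉ L.
This is a contradiction; hence L is not regular.

0^{q(1+k)}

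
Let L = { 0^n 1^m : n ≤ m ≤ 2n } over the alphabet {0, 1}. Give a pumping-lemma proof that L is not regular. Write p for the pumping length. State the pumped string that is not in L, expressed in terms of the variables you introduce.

Toward a contradiction, assume L is regular with pumping length p.
Take w = 0^p 1^p ∈ L (since p ≤ p ≤ 2p), with |w| = 2p ≥ p.
The pumping lemma gives a decomposition w = xyz where |xy| ≤ p and |y| ≥ 1.
Since the first p symbols of w are all 0's and |xy| ≤ p, y lies entirely in the leading 0-block: y = 0^k for some k with 1 ≤ k ≤ p.
Pump with i = 2: xy^2z = 0^{p+k} 1^p. Now n = p+k > p = m, so the condition n ≤ m fails. Thus xy^2z ∉ L.
This is a contradiction; hence L is not regular.

0^{p+k} 1^p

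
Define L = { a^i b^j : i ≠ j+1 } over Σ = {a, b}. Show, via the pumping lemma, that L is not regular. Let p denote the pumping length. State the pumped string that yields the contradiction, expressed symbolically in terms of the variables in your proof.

Toward a contradiction, assume L is regular with pumping length p.
Choose w = a^p b^{p+p!-1}. Since p ≠ (p+p!-1)+1 = p+p!, w ∈ L; and |w| ≥ p.
Write w = xyz as guaranteed by the lemma, with |xy| ≤ p and y is nonempty.
Because |xy| ≤ p and w begins with p copies of a, we have y = a^k with 1 ≤ k ≤ p.
Since 1 ≤ k ≤ p, k divides p!; set t = 1 + p!/k. Then xy^t z has p + (p!/k)·k = p + p! copies of a. Now the a-count is p+p! and (b-count)+1 = (p+p!-1)+1 = p+p!, so i ≠ j+1 fails. So xy^t z = a^{p+p!} b^{p+p!-1} ∉ L.
This contradicts the pumping lemma, so L is not regular.

a^{p+p!} b^{p+p!-1}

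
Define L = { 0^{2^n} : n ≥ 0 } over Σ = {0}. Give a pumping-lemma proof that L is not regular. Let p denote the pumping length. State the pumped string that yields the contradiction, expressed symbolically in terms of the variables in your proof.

0^{2^p+k}

Assume L is regular; let p be its pumping constant.
Take w = 0^{2^p} ∈ L with |w| = 2^p ≥ p.
Write w = xyz as guaranteed by the lemma, with |xy| ≤ p and |y| ≥ 1.
Then y = 0^k for some k with 1 ≤ k ≤ p.
Pump with i = 2: xy^2z = 0^{2^p+k}. Since 1 ≤ k ≤ p < 2^p, we have 2^p < 2^p+k < 2^{p+1}, so 2^p+k is not a power of 2. So xy^2z ∉ L.
This is a contradiction; hence L is not regular.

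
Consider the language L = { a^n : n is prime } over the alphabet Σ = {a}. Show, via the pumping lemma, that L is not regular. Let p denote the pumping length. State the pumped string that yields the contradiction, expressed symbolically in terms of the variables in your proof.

a^{q(1+k)}

Toward a contradiction, assume L is regular with pumping length p.
Let q be a prime with q ≥ p+2 (infinitely many primes exist), and take w = a^q ∈ L with |w| = q ≥ p.
The pumping lemma gives a decomposition w = xyz where |xy| ≤ p and |y| ≥ 1.
Then y = a^k for some k with 1 ≤ k ≤ p.
Since 1 ≤ k ≤ p, |xz| = q-k. Pump with i = q+1: |xy^{q+1}z| = (q-k)+(q+1)k = q+qk = q(1+k), which is composite (both factors ≥ 2). So xy^{q+1}z = a^{q(1+k)} ∉ L.
Contradiction. Therefore L is not regular.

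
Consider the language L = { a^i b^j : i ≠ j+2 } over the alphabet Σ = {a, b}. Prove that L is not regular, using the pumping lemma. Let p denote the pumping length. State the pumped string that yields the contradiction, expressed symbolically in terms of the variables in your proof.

Assume L is regular; let p be its pumping constant.
Choose w = a^p b^{p+p!-2}. Since p ≠ (p+p!-2)+2 = p+p!, w ∈ L; and |w| ≥ p.
Write w = xyz as guaranteed by the lemma, with |xy| ≤ p and y is nonempty.
Since the first p symbols of w are all a's and |xy| ≤ p, y lies entirely in the leading a-block: y = a^k for some k with 1 ≤ k ≤ p.
Since 1 ≤ k ≤ p, k divides p!; set t = 1 + p!/k. Then xy^t z has p + (p!/k)·k = p + p! copies of a. Now the a-count is p+p! and (b-count)+2 = (p+p!-2)+2 = p+p!, so i ≠ j+2 fails. So xy^t z = a^{p+p!} b^{p+p!-2} ∉ L.
Contradiction. Therefore L is not regular.

a^{p+p!} b^{p+p!-2}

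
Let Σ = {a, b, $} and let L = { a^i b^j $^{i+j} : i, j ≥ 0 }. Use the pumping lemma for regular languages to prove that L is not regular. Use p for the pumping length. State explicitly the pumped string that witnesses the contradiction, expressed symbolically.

a^{p+k} b^p $^{2p}

Suppose for contradiction that L is regular, and let p be the pumping length.
Take w = a^p b^p $^{2p} ∈ L (with i=j=p, i+j=2p), |w| = 4p ≥ p.
The pumping lemma gives a decomposition w = xyz where |xy| ≤ p and y is nonempty.
Because |xy| ≤ p and w begins with p copies of a, we have y = a^k with 1 ≤ k ≤ p.
Consider xy^2z = a^{p+k} b^p $^{2p}. Now the a- and b-counts sum to 2p+k, but the $-count is 2p ≠ 2p+k. So xy^2z ∉ L.
This contradicts the pumping lemma, so L is not regular.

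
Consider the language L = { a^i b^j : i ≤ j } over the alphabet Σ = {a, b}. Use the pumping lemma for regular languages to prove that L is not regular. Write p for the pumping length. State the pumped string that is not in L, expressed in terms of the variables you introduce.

a^{p+k} b^p

Suppose for contradiction that L is regular, and let p be the pumping length.
Choose w = a^p b^p ∈ L, with |w| = 2p ≥ p.
The pumping lemma gives a decomposition w = xyz where |xy| ≤ p and |y| > 0.
Because |xy| ≤ p and w begins with p copies of a, we have y = a^k with 1 ≤ k ≤ p.
Consider xy^2z = a^{p+k} b^p. Since k ≥ 1, the a-count p+k exceeds the b-count p, so i ≤ j fails; thus xy^2z ∉ L.
This is a contradiction; hence L is not regular.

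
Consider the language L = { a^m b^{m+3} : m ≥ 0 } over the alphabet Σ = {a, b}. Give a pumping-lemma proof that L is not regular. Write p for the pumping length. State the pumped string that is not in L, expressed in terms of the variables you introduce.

Suppose for contradiction that L is regular, and let p be the pumping length.
Take w = a^p b^{p+3}. Then w ∈ L and |w| = 2p+3 ≥ p.
The pumping lemma gives a decomposition w = xyz where |xy| ≤ p and |y| > 0.
Because |xy| ≤ p and w begins with p copies of a, we have y = a^k with 1 ≤ k ≤ p.
Pump with i = 2: xy^2z = a^{p+k} b^{p+3}. For this to lie in L we would need p+3 = (p+k)+3, which forces k = 0. But k ≥ 1, so xy^2z ∉ L.
This contradicts the pumping lemma, so L is not regular.

a^{p+k} b^{p+3}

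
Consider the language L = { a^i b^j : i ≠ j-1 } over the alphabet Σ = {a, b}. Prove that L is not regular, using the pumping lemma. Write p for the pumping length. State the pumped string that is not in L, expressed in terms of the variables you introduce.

Assume L is regular. Let p be the pumping length given by the pumping lemma.
Choose w = a^p b^{p+p!+1}. Since p ≠ (p+p!+1)-1 = p+p!, w ∈ L; and |w| ≥ p.
The pumping lemma gives a decomposition w = xyz where |xy| ≤ p and |y| ≥ 1.
Since the first p symbols of w are all a's and |xy| ≤ p, y lies entirely in the leading a-block: y = a^k for some k with 1 ≤ k ≤ p.
Since 1 ≤ k ≤ p, k divides p!; set t = 1 + p!/k. Then xy^t z has p + (p!/k)·k = p + p! copies of a. Now the a-count is p+p! and (b-count)-1 = (p+p!+1)-1 = p+p!, so i ≠ j-1 fails. So xy^t z = a^{p+p!} b^{p+p!+1} ∉ L.
This contradicts the pumping lemma, so L is not regular.

a^{p+p!} b^{p+p!+1}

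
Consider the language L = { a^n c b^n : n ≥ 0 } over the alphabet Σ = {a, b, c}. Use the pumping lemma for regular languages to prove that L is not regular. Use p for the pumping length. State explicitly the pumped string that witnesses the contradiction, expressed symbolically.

a^{p+k} c b^p

Assume L is regular; let p be its pumping constant.
Take w = a^p c b^p ∈ L with |w| = 2p+1 ≥ p.
By the pumping lemma, w = xyz with |xy| ≤ p and |y| ≥ 1.
The first p characters of w are a's, so xy (and hence y) consists only of a's. Write y = a^k, 1 ≤ k ≤ p.
Pump with i = 2: xy^2z = a^{p+k} c b^p, which would require p+k = p. But k ≥ 1, so xy^2z ∉ L.
This is a contradiction; hence L is not regular.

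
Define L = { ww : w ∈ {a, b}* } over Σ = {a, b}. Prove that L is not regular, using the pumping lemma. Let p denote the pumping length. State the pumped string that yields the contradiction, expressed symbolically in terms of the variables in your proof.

Assume L is regular; let p be its pumping constant.
Take w = a^p b^p a^p b^p = uu where u = a^pb^p; then w ∈ L and |w| = 4p ≥ p.
By the pumping lemma, w = xyz with |xy| ≤ p and |y| > 0.
Since the first p symbols of w are all a's and |xy| ≤ p, y lies entirely in the leading a-block: y = a^k for some k with 1 ≤ k ≤ p.
Pump with i = 2: xy^2z = a^{p+k} b^p a^p b^p, of length 4p+k. Suppose this equals vv. The string starts with a and ends with b, so v does too; thus the boundary between the two copies of v is a b→a transition. There is exactly one such transition, at position 2p+k, so |v| = 2p+k and |vv| = 4p+2k ≠ 4p+k since k ≥ 1. So xy^2z ∉ L.
This contradicts the pumping lemma, so L is not regular.

a^{p+k} b^p a^p b^p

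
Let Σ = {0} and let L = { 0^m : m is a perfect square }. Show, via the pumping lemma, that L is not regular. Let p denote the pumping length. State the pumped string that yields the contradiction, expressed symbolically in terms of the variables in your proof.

0^{p²+k}

Assume L is regular. Let p be the pumping length given by the pumping lemma.
Take w = 0^{p²} ∈ L with |w| = p² ≥ p.
The pumping lemma gives a decomposition w = xyz where |xy| ≤ p and y is nonempty.
Then y = 0^k for some k with 1 ≤ k ≤ p.
Pump with i = 2: xy^2z = 0^{p²+k}. Since 1 ≤ k ≤ p, p² < p²+k ≤ p²+p < (p+1)², so p²+k lies strictly between consecutive squares and is not a perfect square. So xy^2z ∉ L.
This contradicts the pumping lemma, so L is not regular.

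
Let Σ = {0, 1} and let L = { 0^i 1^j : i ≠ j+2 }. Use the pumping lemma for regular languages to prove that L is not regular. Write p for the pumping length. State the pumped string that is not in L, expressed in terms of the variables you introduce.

Toward a contradiction, assume L is regular with pumping length p.
Choose w = 0^p 1^{p+p!-2}. Since p ≠ (p+p!-2)+2 = p+p!, w ∈ L; and |w| ≥ p.
The pumping lemma gives a decomposition w = xyz where |xy| ≤ p and |y| > 0.
Since the first p symbols of w are all 0's and |xy| ≤ p, y lies entirely in the leading 0-block: y = 0^k for some k with 1 ≤ k ≤ p.
Since 1 ≤ k ≤ p, k divides p!; set t = 1 + p!/k. Then xy^t z has p + (p!/k)·k = p + p! copies of 0. Now the 0-count is p+p! and (1-count)+2 = (p+p!-2)+2 = p+p!, so i ≠ j+2 fails. So xy^t z = 0^{p+p!} 1^{p+p!-2} ∉ L.
Contradiction. Therefore L is not regular.

0^{p+p!} 1^{p+p!-2}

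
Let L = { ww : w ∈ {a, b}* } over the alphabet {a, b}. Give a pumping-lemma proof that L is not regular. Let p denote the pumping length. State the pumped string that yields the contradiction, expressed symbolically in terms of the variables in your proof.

a^{p+k} b^p a^p b^p

Toward a contradiction, assume L is regular with pumping length p.
Take w = a^p b^p a^p b^p = uu where u = a^pb^p; then w ∈ L and |w| = 4p ≥ p.
By the pumping lemma, w = xyz with |xy| ≤ p and |y| ≥ 1.
Since the first p symbols of w are all a's and |xy| ≤ p, y lies entirely in the leading a-block: y = a^k for some k with 1 ≤ k ≤ p.
Pump with i = 2: xy^2z = a^{p+k} b^p a^p b^p, of length 4p+k. Suppose this equals vv. The string starts with a and ends with b, so v does too; thus the boundary between the two copies of v is a b→a transition. There is exactly one such transition, at position 2p+k, so |v| = 2p+k and |vv| = 4p+2k ≠ 4p+k since k ≥ 1. So xy^2z ∉ L.
This contradicts the pumping lemma, so L is not regular.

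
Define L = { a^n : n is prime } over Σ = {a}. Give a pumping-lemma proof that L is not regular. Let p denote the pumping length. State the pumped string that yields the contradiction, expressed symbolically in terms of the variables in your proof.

Assume L is regular. Let p be the pumping length given by the pumping lemma.
Let q be a prime with q ≥ p+2 (infinitely many primes exist), and take w = a^q ∈ L with |w| = q ≥ p.
Write w = xyz as guaranteed by the lemma, with |xy| ≤ p and |y| > 0.
Then y = a^k for some k with 1 ≤ k ≤ p.
Since 1 ≤ k ≤ p, |xz| = q-k. Pump with i = q+1: |xy^{q+1}z| = (q-k)+(q+1)k = q+qk = q(1+k), which is composite (both factors ≥ 2). So xy^{q+1}z = a^{q(1+k)} ∉ L.
Contradiction. Therefore L is not regular.

a^{q(1+k)}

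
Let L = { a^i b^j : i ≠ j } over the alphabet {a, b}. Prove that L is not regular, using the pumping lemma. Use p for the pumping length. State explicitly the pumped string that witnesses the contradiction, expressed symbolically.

Toward a contradiction, assume L is regular with pumping length p.
Choose w = a^p b^{p+p!}. Since p ≠ p+p!, w ∈ L; and |w| ≥ p.
The pumping lemma gives a decomposition w = xyz where |xy| ≤ p and |y| > 0.
The first p characters of w are a's, so xy (and hence y) consists only of a's. Write y = a^k, 1 ≤ k ≤ p.
Since 1 ≤ k ≤ p, k divides p!; set t = 1 + p!/k. Then xy^t z has p + (p!/k)·k = p + p! copies of a. Now the a-count equals the b-count, so i ≠ j fails. So xy^t z = a^{p+p!} b^{p+p!} ∉ L.
This is a contradiction; hence L is not regular.

a^{p+p!} b^{p+p!}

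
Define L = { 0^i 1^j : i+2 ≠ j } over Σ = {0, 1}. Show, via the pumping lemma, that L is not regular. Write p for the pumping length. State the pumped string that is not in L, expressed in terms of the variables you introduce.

0^{p+p!} 1^{p+p!+2}

Assume L is regular; let p be its pumping constant.
Choose w = 0^p 1^{p+p!+2}. Since p ≠ (p+p!+2)-2 = p+p!, w ∈ L; and |w| ≥ p.
The pumping lemma gives a decomposition w = xyz where |xy| ≤ p and |y| > 0.
Because |xy| ≤ p and w begins with p copies of 0, we have y = 0^k with 1 ≤ k ≤ p.
Since 1 ≤ k ≤ p, k divides p!; set t = 1 + p!/k. Then xy^t z has p + (p!/k)·k = p + p! copies of 0. Now the 0-count is p+p! and (1-count)-2 = (p+p!+2)-2 = p+p!, so i+2 ≠ j fails. So xy^t z = 0^{p+p!} 1^{p+p!+2} ∉ L.
This contradicts the pumping lemma, so L is not regular.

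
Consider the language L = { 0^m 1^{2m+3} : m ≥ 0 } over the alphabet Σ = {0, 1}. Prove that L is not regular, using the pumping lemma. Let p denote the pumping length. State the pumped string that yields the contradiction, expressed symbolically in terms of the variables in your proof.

Assume L is regular; let p be its pumping constant.
Choose w = 0^p 1^{2p+3}, which is in L with |w| = 3p+3 ≥ p.
The pumping lemma gives a decomposition w = xyz where |xy| ≤ p and |y| > 0.
Since the first p symbols of w are all 0's and |xy| ≤ p, y lies entirely in the leading 0-block: y = 0^k for some k with 1 ≤ k ≤ p.
Pump with i = 2: xy^2z = 0^{p+k} 1^{2p+3}. For this to lie in L we would need 2p+3 = 2(p+k)+3, which forces k = 0. But k ≥ 1, so xy^2z ∉ L.
This is a contradiction; hence L is not regular.

0^{p+k} 1^{2p+3}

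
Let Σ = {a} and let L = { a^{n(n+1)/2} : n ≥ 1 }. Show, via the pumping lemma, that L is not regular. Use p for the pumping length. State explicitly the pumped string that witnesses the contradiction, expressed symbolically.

a^{p(p+1)/2+k}

Suppose for contradiction that L is regular, and let p be the pumping length.
Take w = a^{p(p+1)/2} ∈ L with |w| = p(p+1)/2 ≥ p.
Write w = xyz as guaranteed by the lemma, with |xy| ≤ p and y is nonempty.
Then y = a^k for some k with 1 ≤ k ≤ p.
Pump with i = 2: xy^2z = a^{p(p+1)/2+k}. Since 1 ≤ k ≤ p, p(p+1)/2 < p(p+1)/2+k ≤ p(p+1)/2+p < (p+1)(p+2)/2, so p(p+1)/2+k is strictly between consecutive triangular numbers. So xy^2z ∉ L.
Contradiction. Therefore L is not regular.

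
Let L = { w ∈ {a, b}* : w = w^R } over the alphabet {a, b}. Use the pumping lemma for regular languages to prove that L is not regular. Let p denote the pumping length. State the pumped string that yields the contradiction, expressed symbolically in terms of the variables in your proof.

Toward a contradiction, assume L is regular with pumping length p.
Take w = a^p b a^p, a palindrome of length 2p+1 ≥ p.
Write w = xyz as guaranteed by the lemma, with |xy| ≤ p and |y| ≥ 1.
Because |xy| ≤ p and w begins with p copies of a, we have y = a^k with 1 ≤ k ≤ p.
Pump with i = 2: xy^2z = a^{p+k} b a^p. Its reverse is a^p b a^{p+k}, which differs from xy^2z since k ≥ 1. So xy^2z is not a palindrome and xy^2z ∉ L.
Contradiction. Therefore L is not regular.

a^{p+k} b a^p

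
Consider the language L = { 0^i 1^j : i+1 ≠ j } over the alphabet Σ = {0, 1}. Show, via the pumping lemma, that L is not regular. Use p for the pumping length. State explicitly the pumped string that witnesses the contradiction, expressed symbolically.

0^{p+p!} 1^{p+p!+1}

Toward a contradiction, assume L is regular with pumping length p.
Choose w = 0^p 1^{p+p!+1}. Since p ≠ (p+p!+1)-1 = p+p!, w ∈ L; and |w| ≥ p.
Write w = xyz as guaranteed by the lemma, with |xy| ≤ p and y is nonempty.
Since the first p symbols of w are all 0's and |xy| ≤ p, y lies entirely in the leading 0-block: y = 0^k for some k with 1 ≤ k ≤ p.
Since 1 ≤ k ≤ p, k divides p!; set t = 1 + p!/k. Then xy^t z has p + (p!/k)·k = p + p! copies of 0. Now the 0-count is p+p! and (1-count)-1 = (p+p!+1)-1 = p+p!, so i+1 ≠ j fails. So xy^t z = 0^{p+p!} 1^{p+p!+1} ∉ L.
This contradicts the pumping lemma, so L is not regular.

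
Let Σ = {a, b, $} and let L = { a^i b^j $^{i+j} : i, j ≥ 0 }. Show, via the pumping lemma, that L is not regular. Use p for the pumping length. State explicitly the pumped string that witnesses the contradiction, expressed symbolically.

Assume L is regular. Let p be the pumping length given by the pumping lemma.
Take w = a^p b^p $^{2p} ∈ L (with i=j=p, i+j=2p), |w| = 4p ≥ p.
By the pumping lemma, w = xyz with |xy| ≤ p and y is nonempty.
The first p characters of w are a's, so xy (and hence y) consists only of a's. Write y = a^k, 1 ≤ k ≤ p.
Consider xy^2z = a^{p+k} b^p $^{2p}. Now the a- and b-counts sum to 2p+k, but the $-count is 2p ≠ 2p+k. So xy^2z ∉ L.
Contradiction. Therefore L is not regular.

a^{p+k} b^p $^{2p}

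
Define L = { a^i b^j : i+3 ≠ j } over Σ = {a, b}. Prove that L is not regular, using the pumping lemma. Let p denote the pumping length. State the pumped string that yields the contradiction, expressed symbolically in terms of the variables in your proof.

a^{p+p!} b^{p+p!+3}

Assume L is regular. Let p be the pumping length given by the pumping lemma.
Choose w = a^p b^{p+p!+3}. Since p ≠ (p+p!+3)-3 = p+p!, w ∈ L; and |w| ≥ p.
By the pumping lemma, w = xyz with |xy| ≤ p and |y| > 0.
Since the first p symbols of w are all a's and |xy| ≤ p, y lies entirely in the leading a-block: y = a^k for some k with 1 ≤ k ≤ p.
Since 1 ≤ k ≤ p, k divides p!; set t = 1 + p!/k. Then xy^t z has p + (p!/k)·k = p + p! copies of a. Now the a-count is p+p! and (b-count)-3 = (p+p!+3)-3 = p+p!, so i+3 ≠ j fails. So xy^t z = a^{p+p!} b^{p+p!+3} ∉ L.
This is a contradiction; hence L is not regular.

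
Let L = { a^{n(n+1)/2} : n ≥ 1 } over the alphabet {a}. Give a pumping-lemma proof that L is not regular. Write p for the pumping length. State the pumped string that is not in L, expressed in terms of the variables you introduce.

Suppose for contradiction that L is regular, and let p be the pumping length.
Take w = a^{p(p+1)/2} ∈ L with |w| = p(p+1)/2 ≥ p.
Write w = xyz as guaranteed by the lemma, with |xy| ≤ p and |y| > 0.
Then y = a^k for some k with 1 ≤ k ≤ p.
Pump with i = 2: xy^2z = a^{p(p+1)/2+k}. Since 1 ≤ k ≤ p, p(p+1)/2 < p(p+1)/2+k ≤ p(p+1)/2+p < (p+1)(p+2)/2, so p(p+1)/2+k is strictly between consecutive triangular numbers. So xy^2z ∉ L.
This contradicts the pumping lemma, so L is not regular.

a^{p(p+1)/2+k}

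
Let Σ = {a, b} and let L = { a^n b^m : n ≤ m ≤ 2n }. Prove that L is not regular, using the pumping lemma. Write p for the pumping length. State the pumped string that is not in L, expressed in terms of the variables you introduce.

a^{p+k} b^p

Assume L is regular; let p be its pumping constant.
Take w = a^p b^p ∈ L (since p ≤ p ≤ 2p), with |w| = 2p ≥ p.
Write w = xyz as guaranteed by the lemma, with |xy| ≤ p and |y| > 0.
Because |xy| ≤ p and w begins with p copies of a, we have y = a^k with 1 ≤ k ≤ p.
Pump with i = 2: xy^2z = a^{p+k} b^p. Now n = p+k > p = m, so the condition n ≤ m fails. Thus xy^2z ∉ L.
This contradicts the pumping lemma, so L is not regular.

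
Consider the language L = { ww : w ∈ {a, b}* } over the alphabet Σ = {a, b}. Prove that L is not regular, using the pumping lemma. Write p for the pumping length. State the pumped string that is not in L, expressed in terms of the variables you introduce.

Assume L is regular. Let p be the pumping length given by the pumping lemma.
Take w = a^p b^p a^p b^p = uu where u = a^pb^p; then w ∈ L and |w| = 4p ≥ p.
The pumping lemma gives a decomposition w = xyz where |xy| ≤ p and |y| ≥ 1.
The first p characters of w are a's, so xy (and hence y) consists only of a's. Write y = a^k, 1 ≤ k ≤ p.
Pump with i = 2: xy^2z = a^{p+k} b^p a^p b^p, of length 4p+k. Suppose this equals vv. The string starts with a and ends with b, so v does too; thus the boundary between the two copies of v is a b→a transition. There is exactly one such transition, at position 2p+k, so |v| = 2p+k and |vv| = 4p+2k ≠ 4p+k since k ≥ 1. So xy^2z ∉ L.
This contradicts the pumping lemma, so L is not regular.

a^{p+k} b^p a^p b^p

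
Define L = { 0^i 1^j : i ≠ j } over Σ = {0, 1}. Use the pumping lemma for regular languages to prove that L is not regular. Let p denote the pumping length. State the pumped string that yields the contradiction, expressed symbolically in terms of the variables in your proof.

Suppose for contradiction that L is regular, and let p be the pumping length.
Choose w = 0^p 1^{p+p!}. Since p ≠ p+p!, w ∈ L; and |w| ≥ p.
By the pumping lemma, w = xyz with |xy| ≤ p and y is nonempty.
Because |xy| ≤ p and w begins with p copies of 0, we have y = 0^k with 1 ≤ k ≤ p.
Since 1 ≤ k ≤ p, k divides p!; set t = 1 + p!/k. Then xy^t z has p + (p!/k)·k = p + p! copies of 0. Now the 0-count equals the 1-count, so i ≠ j fails. So xy^t z = 0^{p+p!} 1^{p+p!} ∉ L.
Contradiction. Therefore L is not regular.

0^{p+p!} 1^{p+p!}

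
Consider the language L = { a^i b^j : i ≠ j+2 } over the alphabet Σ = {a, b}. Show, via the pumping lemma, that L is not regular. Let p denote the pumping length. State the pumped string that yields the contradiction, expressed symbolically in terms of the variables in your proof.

a^{p+p!} b^{p+p!-2}

Suppose for contradiction that L is regular, and let p be the pumping length.
Choose w = a^p b^{p+p!-2}. Since p ≠ (p+p!-2)+2 = p+p!, w ∈ L; and |w| ≥ p.
Write w = xyz as guaranteed by the lemma, with |xy| ≤ p and y is nonempty.
Because |xy| ≤ p and w begins with p copies of a, we have y = a^k with 1 ≤ k ≤ p.
Since 1 ≤ k ≤ p, k divides p!; set t = 1 + p!/k. Then xy^t z has p + (p!/k)·k = p + p! copies of a. Now the a-count is p+p! and (b-count)+2 = (p+p!-2)+2 = p+p!, so i ≠ j+2 fails. So xy^t z = a^{p+p!} b^{p+p!-2} ∉ L.
This is a contradiction; hence L is not regular.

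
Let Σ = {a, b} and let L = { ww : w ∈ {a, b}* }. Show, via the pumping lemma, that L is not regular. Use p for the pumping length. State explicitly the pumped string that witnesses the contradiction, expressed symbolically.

a^{p+k} b^p a^p b^p

Suppose for contradiction that L is regular, and let p be the pumping length.
Take w = a^p b^p a^p b^p = uu where u = a^pb^p; then w ∈ L and |w| = 4p ≥ p.
By the pumping lemma, w = xyz with |xy| ≤ p and |y| > 0.
Since the first p symbols of w are all a's and |xy| ≤ p, y lies entirely in the leading a-block: y = a^k for some k with 1 ≤ k ≤ p.
Pump with i = 2: xy^2z = a^{p+k} b^p a^p b^p, of length 4p+k. Suppose this equals vv. The string starts with a and ends with b, so v does too; thus the boundary between the two copies of v is a b→a transition. There is exactly one such transition, at position 2p+k, so |v| = 2p+k and |vv| = 4p+2k ≠ 4p+k since k ≥ 1. So xy^2z ∉ L.
This is a contradiction; hence L is not regular.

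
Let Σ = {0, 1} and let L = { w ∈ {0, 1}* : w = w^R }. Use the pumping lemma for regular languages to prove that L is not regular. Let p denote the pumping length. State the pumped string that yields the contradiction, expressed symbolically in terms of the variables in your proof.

0^{p+k} 1 0^p

Assume L is regular. Let p be the pumping length given by the pumping lemma.
Take w = 0^p 1 0^p, a palindrome of length 2p+1 ≥ p.
The pumping lemma gives a decomposition w = xyz where |xy| ≤ p and |y| ≥ 1.
The first p characters of w are 0's, so xy (and hence y) consists only of 0's. Write y = 0^k, 1 ≤ k ≤ p.
Pump with i = 2: xy^2z = 0^{p+k} 1 0^p. Its reverse is 0^p 1 0^{p+k}, which differs from xy^2z since k ≥ 1. So xy^2z is not a palindrome and xy^2z ∉ L.
This contradicts the pumping lemma, so L is not regular.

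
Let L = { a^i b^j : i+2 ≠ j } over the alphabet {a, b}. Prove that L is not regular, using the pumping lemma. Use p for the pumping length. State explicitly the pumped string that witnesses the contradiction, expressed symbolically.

Assume L is regular. Let p be the pumping length given by the pumping lemma.
Choose w = a^p b^{p+p!+2}. Since p ≠ (p+p!+2)-2 = p+p!, w ∈ L; and |w| ≥ p.
Write w = xyz as guaranteed by the lemma, with |xy| ≤ p and |y| ≥ 1.
Since the first p symbols of w are all a's and |xy| ≤ p, y lies entirely in the leading a-block: y = a^k for some k with 1 ≤ k ≤ p.
Since 1 ≤ k ≤ p, k divides p!; set t = 1 + p!/k. Then xy^t z has p + (p!/k)·k = p + p! copies of a. Now the a-count is p+p! and (b-count)-2 = (p+p!+2)-2 = p+p!, so i+2 ≠ j fails. So xy^t z = a^{p+p!} b^{p+p!+2} ∉ L.
This contradicts the pumping lemma, so L is not regular.

a^{p+p!} b^{p+p!+2}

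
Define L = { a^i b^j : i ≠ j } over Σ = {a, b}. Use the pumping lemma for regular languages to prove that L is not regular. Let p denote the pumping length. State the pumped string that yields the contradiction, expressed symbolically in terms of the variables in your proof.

a^{p+p!} b^{p+p!}

Assume L is regular; let p be its pumping constant.
Choose w = a^p b^{p+p!}. Since p ≠ p+p!, w ∈ L; and |w| ≥ p.
Write w = xyz as guaranteed by the lemma, with |xy| ≤ p and |y| ≥ 1.
Since the first p symbols of w are all a's and |xy| ≤ p, y lies entirely in the leading a-block: y = a^k for some k with 1 ≤ k ≤ p.
Since 1 ≤ k ≤ p, k divides p!; set t = 1 + p!/k. Then xy^t z has p + (p!/k)·k = p + p! copies of a. Now the a-count equals the b-count, so i ≠ j fails. So xy^t z = a^{p+p!} b^{p+p!} ∉ L.
This contradicts the pumping lemma, so L is not regular.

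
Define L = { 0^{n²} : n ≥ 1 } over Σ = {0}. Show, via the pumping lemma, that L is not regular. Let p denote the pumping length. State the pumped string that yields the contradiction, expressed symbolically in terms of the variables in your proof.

0^{p²+k}

Assume L is regular; let p be its pumping constant.
Take w = 0^{p²} ∈ L with |w| = p² ≥ p.
Write w = xyz as guaranteed by the lemma, with |xy| ≤ p and |y| > 0.
Then y = 0^k for some k with 1 ≤ k ≤ p.
Pump with i = 2: xy^2z = 0^{p²+k}. Since 1 ≤ k ≤ p, p² < p²+k ≤ p²+p < (p+1)², so p²+k lies strictly between consecutive squares and is not a perfect square. So xy^2z ∉ L.
This contradicts the pumping lemma, so L is not regular.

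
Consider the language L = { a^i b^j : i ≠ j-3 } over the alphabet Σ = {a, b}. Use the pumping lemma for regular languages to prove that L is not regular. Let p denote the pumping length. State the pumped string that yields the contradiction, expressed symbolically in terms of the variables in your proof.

a^{p+p!} b^{p+p!+3}

Toward a contradiction, assume L is regular with pumping length p.
Choose w = a^p b^{p+p!+3}. Since p ≠ (p+p!+3)-3 = p+p!, w ∈ L; and |w| ≥ p.
By the pumping lemma, w = xyz with |xy| ≤ p and y is nonempty.
Because |xy| ≤ p and w begins with p copies of a, we have y = a^k with 1 ≤ k ≤ p.
Since 1 ≤ k ≤ p, k divides p!; set t = 1 + p!/k. Then xy^t z has p + (p!/k)·k = p + p! copies of a. Now the a-count is p+p! and (b-count)-3 = (p+p!+3)-3 = p+p!, so i ≠ j-3 fails. So xy^t z = a^{p+p!} b^{p+p!+3} ∉ L.
This is a contradiction; hence L is not regular.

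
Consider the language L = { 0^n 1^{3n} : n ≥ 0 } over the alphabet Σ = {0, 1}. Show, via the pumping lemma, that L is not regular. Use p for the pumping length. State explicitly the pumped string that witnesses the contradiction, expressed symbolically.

0^{p+k} 1^{3p}

Suppose for contradiction that L is regular, and let p be the pumping length.
Take w = 0^p 1^{3p}. Then w ∈ L and |w| = 4p ≥ p.
Write w = xyz as guaranteed by the lemma, with |xy| ≤ p and |y| > 0.
Since the first p symbols of w are all 0's and |xy| ≤ p, y lies entirely in the leading 0-block: y = 0^k for some k with 1 ≤ k ≤ p.
Pump with i = 2: xy^2z = 0^{p+k} 1^{3p}. For this to lie in L we would need 3p = 3(p+k), which forces k = 0. But k ≥ 1, so xy^2z ∉ L.
Contradiction. Therefore L is not regular.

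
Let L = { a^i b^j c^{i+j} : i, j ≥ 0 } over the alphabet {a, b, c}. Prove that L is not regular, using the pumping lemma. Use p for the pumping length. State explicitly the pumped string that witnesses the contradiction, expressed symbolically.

Assume L is regular; let p be its pumping constant.
Take w = a^p b^p c^{2p} ∈ L (with i=j=p, i+j=2p), |w| = 4p ≥ p.
The pumping lemma gives a decomposition w = xyz where |xy| ≤ p and y is nonempty.
Because |xy| ≤ p and w begins with p copies of a, we have y = a^k with 1 ≤ k ≤ p.
Consider xy^2z = a^{p+k} b^p c^{2p}. Now the a- and b-counts sum to 2p+k, but the c-count is 2p ≠ 2p+k. So xy^2z ∉ L.
This contradicts the pumping lemma, so L is not regular.

a^{p+k} b^p c^{2p}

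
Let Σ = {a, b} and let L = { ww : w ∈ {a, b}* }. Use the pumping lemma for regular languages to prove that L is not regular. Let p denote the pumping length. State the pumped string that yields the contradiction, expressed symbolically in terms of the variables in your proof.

Assume L is regular; let p be its pumping constant.
Take w = a^p b^p a^p b^p = uu where u = a^pb^p; then w ∈ L and |w| = 4p ≥ p.
Write w = xyz as guaranteed by the lemma, with |xy| ≤ p and |y| > 0.
The first p characters of w are a's, so xy (and hence y) consists only of a's. Write y = a^k, 1 ≤ k ≤ p.
Pump with i = 2: xy^2z = a^{p+k} b^p a^p b^p, of length 4p+k. Suppose this equals vv. The string starts with a and ends with b, so v does too; thus the boundary between the two copies of v is a b→a transition. There is exactly one such transition, at position 2p+k, so |v| = 2p+k and |vv| = 4p+2k ≠ 4p+k since k ≥ 1. So xy^2z ∉ L.
Contradiction. Therefore L is not regular.

a^{p+k} b^p a^p b^p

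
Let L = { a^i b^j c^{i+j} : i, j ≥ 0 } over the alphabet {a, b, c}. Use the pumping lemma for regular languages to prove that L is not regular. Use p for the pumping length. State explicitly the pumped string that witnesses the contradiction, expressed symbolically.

a^{p+k} b^p c^{2p}

Assume L is regular. Let p be the pumping length given by the pumping lemma.
Take w = a^p b^p c^{2p} ∈ L (with i=j=p, i+j=2p), |w| = 4p ≥ p.
Write w = xyz as guaranteed by the lemma, with |xy| ≤ p and |y| > 0.
Since the first p symbols of w are all a's and |xy| ≤ p, y lies entirely in the leading a-block: y = a^k for some k with 1 ≤ k ≤ p.
Consider xy^2z = a^{p+k} b^p c^{2p}. Now the a- and b-counts sum to 2p+k, but the c-count is 2p ≠ 2p+k. So xy^2z ∉ L.
This contradicts the pumping lemma, so L is not regular.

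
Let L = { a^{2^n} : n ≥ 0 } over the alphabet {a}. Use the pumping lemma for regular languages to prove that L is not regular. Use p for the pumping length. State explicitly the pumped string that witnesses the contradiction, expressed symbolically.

Assume L is regular; let p be its pumping constant.
Take w = a^{2^p} ∈ L with |w| = 2^p ≥ p.
The pumping lemma gives a decomposition w = xyz where |xy| ≤ p and |y| ≥ 1.
Then y = a^k for some k with 1 ≤ k ≤ p.
Pump with i = 2: xy^2z = a^{2^p+k}. Since 1 ≤ k ≤ p < 2^p, we have 2^p < 2^p+k < 2^{p+1}, so 2^p+k is not a power of 2. So xy^2z ∉ L.
This is a contradiction; hence L is not regular.

a^{2^p+k}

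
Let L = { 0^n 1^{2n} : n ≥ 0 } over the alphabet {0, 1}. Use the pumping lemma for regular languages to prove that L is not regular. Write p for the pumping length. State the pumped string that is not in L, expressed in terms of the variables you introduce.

0^{p+k} 1^{2p}

Assume L is regular; let p be its pumping constant.
Take w = 0^p 1^{2p}. Then w ∈ L and |w| = 3p ≥ p.
The pumping lemma gives a decomposition w = xyz where |xy| ≤ p and y is nonempty.
Since the first p symbols of w are all 0's and |xy| ≤ p, y lies entirely in the leading 0-block: y = 0^k for some k with 1 ≤ k ≤ p.
Pump with i = 2: xy^2z = 0^{p+k} 1^{2p}. For this to lie in L we would need 2p = 2(p+k), which forces k = 0. But k ≥ 1, so xy^2z ∉ L.
This is a contradiction; hence L is not regular.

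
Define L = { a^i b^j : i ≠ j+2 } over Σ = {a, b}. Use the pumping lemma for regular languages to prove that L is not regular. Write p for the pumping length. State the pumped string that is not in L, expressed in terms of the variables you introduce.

Toward a contradiction, assume L is regular with pumping length p.
Choose w = a^p b^{p+p!-2}. Since p ≠ (p+p!-2)+2 = p+p!, w ∈ L; and |w| ≥ p.
By the pumping lemma, w = xyz with |xy| ≤ p and y is nonempty.
The first p characters of w are a's, so xy (and hence y) consists only of a's. Write y = a^k, 1 ≤ k ≤ p.
Since 1 ≤ k ≤ p, k divides p!; set t = 1 + p!/k. Then xy^t z has p + (p!/k)·k = p + p! copies of a. Now the a-count is p+p! and (b-count)+2 = (p+p!-2)+2 = p+p!, so i ≠ j+2 fails. So xy^t z = a^{p+p!} b^{p+p!-2} ∉ L.
This contradicts the pumping lemma, so L is not regular.

a^{p+p!} b^{p+p!-2}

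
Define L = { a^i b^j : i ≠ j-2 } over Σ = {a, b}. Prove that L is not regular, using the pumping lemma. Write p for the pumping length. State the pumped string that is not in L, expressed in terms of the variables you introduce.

a^{p+p!} b^{p+p!+2}

Toward a contradiction, assume L is regular with pumping length p.
Choose w = a^p b^{p+p!+2}. Since p ≠ (p+p!+2)-2 = p+p!, w ∈ L; and |w| ≥ p.
Write w = xyz as guaranteed by the lemma, with |xy| ≤ p and y is nonempty.
Since the first p symbols of w are all a's and |xy| ≤ p, y lies entirely in the leading a-block: y = a^k for some k with 1 ≤ k ≤ p.
Since 1 ≤ k ≤ p, k divides p!; set t = 1 + p!/k. Then xy^t z has p + (p!/k)·k = p + p! copies of a. Now the a-count is p+p! and (b-count)-2 = (p+p!+2)-2 = p+p!, so i ≠ j-2 fails. So xy^t z = a^{p+p!} b^{p+p!+2} ∉ L.
Contradiction. Therefore L is not regular.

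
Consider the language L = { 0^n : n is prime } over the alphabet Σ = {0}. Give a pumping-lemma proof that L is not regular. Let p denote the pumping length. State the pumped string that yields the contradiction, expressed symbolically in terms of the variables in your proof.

Toward a contradiction, assume L is regular with pumping length p.
Let q be a prime with q ≥ p+2 (infinitely many primes exist), and take w = 0^q ∈ L with |w| = q ≥ p.
The pumping lemma gives a decomposition w = xyz where |xy| ≤ p and |y| > 0.
Then y = 0^k for some k with 1 ≤ k ≤ p.
Since 1 ≤ k ≤ p, |xz| = q-k. Pump with i = q+1: |xy^{q+1}z| = (q-k)+(q+1)k = q+qk = q(1+k), which is composite (both factors ≥ 2). So xy^{q+1}z = 0^{q(1+k)} ∉ L.
Contradiction. Therefore L is not regular.

0^{q(1+k)}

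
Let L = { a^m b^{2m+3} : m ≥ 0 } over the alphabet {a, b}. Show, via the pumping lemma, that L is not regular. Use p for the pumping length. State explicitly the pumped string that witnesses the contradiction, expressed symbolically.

Assume L is regular; let p be its pumping constant.
Take w = a^p b^{2p+3}. Then w ∈ L and |w| = 3p+3 ≥ p.
The pumping lemma gives a decomposition w = xyz where |xy| ≤ p and |y| > 0.
Because |xy| ≤ p and w begins with p copies of a, we have y = a^k with 1 ≤ k ≤ p.
Pump with i = 2: xy^2z = a^{p+k} b^{2p+3}. For this to lie in L we would need 2p+3 = 2(p+k)+3, which forces k = 0. But k ≥ 1, so xy^2z ∉ L.
Contradiction. Therefore L is not regular.

a^{p+k} b^{2p+3}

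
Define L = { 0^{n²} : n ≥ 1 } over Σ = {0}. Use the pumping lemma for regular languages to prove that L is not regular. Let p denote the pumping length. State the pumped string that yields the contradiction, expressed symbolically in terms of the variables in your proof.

0^{p²+k}

Assume L is regular; let p be its pumping constant.
Take w = 0^{p²} ∈ L with |w| = p² ≥ p.
Write w = xyz as guaranteed by the lemma, with |xy| ≤ p and |y| > 0.
Then y = 0^k for some k with 1 ≤ k ≤ p.
Pump with i = 2: xy^2z = 0^{p²+k}. Since 1 ≤ k ≤ p, p² < p²+k ≤ p²+p < (p+1)², so p²+k lies strictly between consecutive squares and is not a perfect square. So xy^2z ∉ L.
Contradiction. Therefore L is not regular.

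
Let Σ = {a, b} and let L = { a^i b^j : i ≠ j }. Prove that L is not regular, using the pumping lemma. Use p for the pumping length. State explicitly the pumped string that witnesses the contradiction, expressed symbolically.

Assume L is regular; let p be its pumping constant.
Choose w = a^p b^{p+p!}. Since p ≠ p+p!, w ∈ L; and |w| ≥ p.
The pumping lemma gives a decomposition w = xyz where |xy| ≤ p and y is nonempty.
The first p characters of w are a's, so xy (and hence y) consists only of a's. Write y = a^k, 1 ≤ k ≤ p.
Since 1 ≤ k ≤ p, k divides p!; set t = 1 + p!/k. Then xy^t z has p + (p!/k)·k = p + p! copies of a. Now the a-count equals the b-count, so i ≠ j fails. So xy^t z = a^{p+p!} b^{p+p!} ∉ L.
This is a contradiction; hence L is not regular.

a^{p+p!} b^{p+p!}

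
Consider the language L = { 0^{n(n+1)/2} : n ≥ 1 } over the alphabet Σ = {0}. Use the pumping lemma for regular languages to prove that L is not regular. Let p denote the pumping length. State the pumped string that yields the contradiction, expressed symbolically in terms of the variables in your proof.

Toward a contradiction, assume L is regular with pumping length p.
Take w = 0^{p(p+1)/2} ∈ L with |w| = p(p+1)/2 ≥ p.
Write w = xyz as guaranteed by the lemma, with |xy| ≤ p and |y| > 0.
Then y = 0^k for some k with 1 ≤ k ≤ p.
Pump with i = 2: xy^2z = 0^{p(p+1)/2+k}. Since 1 ≤ k ≤ p, p(p+1)/2 < p(p+1)/2+k ≤ p(p+1)/2+p < (p+1)(p+2)/2, so p(p+1)/2+k is strictly between consecutive triangular numbers. So xy^2z ∉ L.
Contradiction. Therefore L is not regular.

0^{p(p+1)/2+k}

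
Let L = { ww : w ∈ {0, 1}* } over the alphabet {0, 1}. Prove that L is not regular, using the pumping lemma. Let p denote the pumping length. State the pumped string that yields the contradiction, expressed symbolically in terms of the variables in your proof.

0^{p+k} 1^p 0^p 1^p

Assume L is regular. Let p be the pumping length given by the pumping lemma.
Take w = 0^p 1^p 0^p 1^p = uu where u = 0^p1^p; then w ∈ L and |w| = 4p ≥ p.
The pumping lemma gives a decomposition w = xyz where |xy| ≤ p and |y| > 0.
Since the first p symbols of w are all 0's and |xy| ≤ p, y lies entirely in the leading 0-block: y = 0^k for some k with 1 ≤ k ≤ p.
Pump with i = 2: xy^2z = 0^{p+k} 1^p 0^p 1^p, of length 4p+k. Suppose this equals vv. The string starts with 0 and ends with 1, so v does too; thus the boundary between the two copies of v is a 1→0 transition. There is exactly one such transition, at position 2p+k, so |v| = 2p+k and |vv| = 4p+2k ≠ 4p+k since k ≥ 1. So xy^2z ∉ L.
This contradicts the pumping lemma, so L is not regular.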